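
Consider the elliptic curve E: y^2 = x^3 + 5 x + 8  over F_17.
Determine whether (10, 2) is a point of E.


Check whether y^2 = x^3 + 5 x + 8 (mod 17) for (x, y) = (10, 2).
LHS: y^2 = 2^2 mod 17 = 4
RHS: x^3 + 5 x + 8 = 10^3 + 5*10 + 8 mod 17 = 4
LHS = RHS

Yes, on the curve


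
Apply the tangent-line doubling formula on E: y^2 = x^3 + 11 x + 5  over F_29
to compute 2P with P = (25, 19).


Doubling: s = (3 x1^2 + a) / (2 y1)
s = (3*25^2 + 11) / (2*19) mod 29 = 13
x3 = s^2 - 2 x1 mod 29 = 13^2 - 2*25 = 3
y3 = s (x1 - x3) - y1 mod 29 = 13 * (25 - 3) - 19 = 6

2P = (3, 6)


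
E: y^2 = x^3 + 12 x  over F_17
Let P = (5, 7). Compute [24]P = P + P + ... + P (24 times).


k = 24 = 11000_2 (binary, LSB first: 00011)
Double-and-add from P = (5, 7):
  bit 0 = 0: acc unchanged = O
  bit 1 = 0: acc unchanged = O
  bit 2 = 0: acc unchanged = O
  bit 3 = 1: acc = O + (1, 8) = (1, 8)
  bit 4 = 1: acc = (1, 8) + (2, 7) = (15, 6)

24P = (15, 6)


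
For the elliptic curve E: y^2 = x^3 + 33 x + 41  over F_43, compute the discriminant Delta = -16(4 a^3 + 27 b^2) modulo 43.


4 a^3 + 27 b^2 = 4*33^3 + 27*41^2 = 143748 + 45387 = 189135
Delta = -16 * (189135) = -3026160
Delta mod 43 = 8

Delta = 8 (mod 43)


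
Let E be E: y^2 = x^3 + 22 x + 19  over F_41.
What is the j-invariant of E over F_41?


Delta = -16(4 a^3 + 27 b^2) mod 41 = 1
-1728 * (4 a)^3 = -1728 * (4*22)^3 mod 41 = 16
j = 16 * 1^(-1) mod 41 = 16

j = 16 (mod 41)


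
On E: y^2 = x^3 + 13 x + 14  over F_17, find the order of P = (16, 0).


Compute successive multiples of P until we hit O:
  1P = (16, 0)
  2P = O

ord(P) = 2


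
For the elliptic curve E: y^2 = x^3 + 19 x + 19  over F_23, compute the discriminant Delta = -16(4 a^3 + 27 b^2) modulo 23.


4 a^3 + 27 b^2 = 4*19^3 + 27*19^2 = 27436 + 9747 = 37183
Delta = -16 * (37183) = -594928
Delta mod 23 = 13

Delta = 13 (mod 23)


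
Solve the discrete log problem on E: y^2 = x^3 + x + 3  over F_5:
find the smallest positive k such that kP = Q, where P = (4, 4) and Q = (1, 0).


Enumerate multiples of P until we hit Q = (1, 0):
  1P = (4, 4)
  2P = (1, 0)
Match found at i = 2.

k = 2


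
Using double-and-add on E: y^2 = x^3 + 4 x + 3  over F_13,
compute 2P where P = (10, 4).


k = 2 = 10_2 (binary, LSB first: 01)
Double-and-add from P = (10, 4):
  bit 0 = 0: acc unchanged = O
  bit 1 = 1: acc = O + (7, 6) = (7, 6)

2P = (7, 6)


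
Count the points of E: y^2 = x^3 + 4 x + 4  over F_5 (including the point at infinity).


For each x in F_5, count y with y^2 = x^3 + 4 x + 4 mod 5:
  x = 0: RHS = 4, y in [2, 3]  -> 2 point(s)
  x = 1: RHS = 4, y in [2, 3]  -> 2 point(s)
  x = 2: RHS = 0, y in [0]  -> 1 point(s)
  x = 4: RHS = 4, y in [2, 3]  -> 2 point(s)
Affine points: 7. Add the point at infinity: total = 8.

#E(F_5) = 8


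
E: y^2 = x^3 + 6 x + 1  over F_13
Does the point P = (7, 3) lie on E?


Check whether y^2 = x^3 + 6 x + 1 (mod 13) for (x, y) = (7, 3).
LHS: y^2 = 3^2 mod 13 = 9
RHS: x^3 + 6 x + 1 = 7^3 + 6*7 + 1 mod 13 = 9
LHS = RHS

Yes, on the curve


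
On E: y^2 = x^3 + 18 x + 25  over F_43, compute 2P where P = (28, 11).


Doubling: s = (3 x1^2 + a) / (2 y1)
s = (3*28^2 + 18) / (2*11) mod 43 = 10
x3 = s^2 - 2 x1 mod 43 = 10^2 - 2*28 = 1
y3 = s (x1 - x3) - y1 mod 43 = 10 * (28 - 1) - 11 = 1

2P = (1, 1)


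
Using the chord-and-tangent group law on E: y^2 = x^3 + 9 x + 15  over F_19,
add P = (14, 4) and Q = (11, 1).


P != Q, so use the chord formula.
s = (y2 - y1) / (x2 - x1) = (16) / (16) mod 19 = 1
x3 = s^2 - x1 - x2 mod 19 = 1^2 - 14 - 11 = 14
y3 = s (x1 - x3) - y1 mod 19 = 1 * (14 - 14) - 4 = 15

P + Q = (14, 15)


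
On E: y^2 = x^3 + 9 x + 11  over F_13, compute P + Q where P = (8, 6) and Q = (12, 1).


P != Q, so use the chord formula.
s = (y2 - y1) / (x2 - x1) = (8) / (4) mod 13 = 2
x3 = s^2 - x1 - x2 mod 13 = 2^2 - 8 - 12 = 10
y3 = s (x1 - x3) - y1 mod 13 = 2 * (8 - 10) - 6 = 3

P + Q = (10, 3)


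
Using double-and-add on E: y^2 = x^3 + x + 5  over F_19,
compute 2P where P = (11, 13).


k = 2 = 10_2 (binary, LSB first: 01)
Double-and-add from P = (11, 13):
  bit 0 = 0: acc unchanged = O
  bit 1 = 1: acc = O + (3, 4) = (3, 4)

2P = (3, 4)


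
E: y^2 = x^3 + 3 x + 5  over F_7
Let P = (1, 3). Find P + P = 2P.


Doubling: s = (3 x1^2 + a) / (2 y1)
s = (3*1^2 + 3) / (2*3) mod 7 = 1
x3 = s^2 - 2 x1 mod 7 = 1^2 - 2*1 = 6
y3 = s (x1 - x3) - y1 mod 7 = 1 * (1 - 6) - 3 = 6

2P = (6, 6)


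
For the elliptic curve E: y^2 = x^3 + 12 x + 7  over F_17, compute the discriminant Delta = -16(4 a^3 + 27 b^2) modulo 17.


4 a^3 + 27 b^2 = 4*12^3 + 27*7^2 = 6912 + 1323 = 8235
Delta = -16 * (8235) = -131760
Delta mod 17 = 7

Delta = 7 (mod 17)


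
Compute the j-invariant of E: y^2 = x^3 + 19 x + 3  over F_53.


Delta = -16(4 a^3 + 27 b^2) mod 53 = 4
-1728 * (4 a)^3 = -1728 * (4*19)^3 mod 53 = 47
j = 47 * 4^(-1) mod 53 = 25

j = 25 (mod 53)


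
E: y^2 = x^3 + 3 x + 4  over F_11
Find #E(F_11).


For each x in F_11, count y with y^2 = x^3 + 3 x + 4 mod 11:
  x = 0: RHS = 4, y in [2, 9]  -> 2 point(s)
  x = 4: RHS = 3, y in [5, 6]  -> 2 point(s)
  x = 5: RHS = 1, y in [1, 10]  -> 2 point(s)
  x = 7: RHS = 5, y in [4, 7]  -> 2 point(s)
  x = 8: RHS = 1, y in [1, 10]  -> 2 point(s)
  x = 9: RHS = 1, y in [1, 10]  -> 2 point(s)
  x = 10: RHS = 0, y in [0]  -> 1 point(s)
Affine points: 13. Add the point at infinity: total = 14.

#E(F_11) = 14


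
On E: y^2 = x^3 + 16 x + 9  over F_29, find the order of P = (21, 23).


Compute successive multiples of P until we hit O:
  1P = (21, 23)
  2P = (20, 8)
  3P = (10, 26)
  4P = (23, 25)
  5P = (15, 12)
  6P = (2, 7)
  7P = (19, 26)
  8P = (13, 23)
  ... (continuing to 22P)
  22P = O

ord(P) = 22


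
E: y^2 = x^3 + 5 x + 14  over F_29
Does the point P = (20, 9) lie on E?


Check whether y^2 = x^3 + 5 x + 14 (mod 29) for (x, y) = (20, 9).
LHS: y^2 = 9^2 mod 29 = 23
RHS: x^3 + 5 x + 14 = 20^3 + 5*20 + 14 mod 29 = 23
LHS = RHS

Yes, on the curve


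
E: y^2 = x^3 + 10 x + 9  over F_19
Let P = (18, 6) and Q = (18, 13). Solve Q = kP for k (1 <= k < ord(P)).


Enumerate multiples of P until we hit Q = (18, 13):
  1P = (18, 6)
  2P = (7, 17)
  3P = (14, 9)
  4P = (3, 16)
  5P = (9, 7)
  6P = (15, 0)
  7P = (9, 12)
  8P = (3, 3)
  9P = (14, 10)
  10P = (7, 2)
  11P = (18, 13)
Match found at i = 11.

k = 11


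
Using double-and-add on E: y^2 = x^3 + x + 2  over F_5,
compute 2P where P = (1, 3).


k = 2 = 10_2 (binary, LSB first: 01)
Double-and-add from P = (1, 3):
  bit 0 = 0: acc unchanged = O
  bit 1 = 1: acc = O + (4, 0) = (4, 0)

2P = (4, 0)


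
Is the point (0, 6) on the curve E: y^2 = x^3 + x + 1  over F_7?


Check whether y^2 = x^3 + 1 x + 1 (mod 7) for (x, y) = (0, 6).
LHS: y^2 = 6^2 mod 7 = 1
RHS: x^3 + 1 x + 1 = 0^3 + 1*0 + 1 mod 7 = 1
LHS = RHS

Yes, on the curve


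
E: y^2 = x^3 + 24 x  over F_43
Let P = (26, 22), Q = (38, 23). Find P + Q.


P != Q, so use the chord formula.
s = (y2 - y1) / (x2 - x1) = (1) / (12) mod 43 = 18
x3 = s^2 - x1 - x2 mod 43 = 18^2 - 26 - 38 = 2
y3 = s (x1 - x3) - y1 mod 43 = 18 * (26 - 2) - 22 = 23

P + Q = (2, 23)


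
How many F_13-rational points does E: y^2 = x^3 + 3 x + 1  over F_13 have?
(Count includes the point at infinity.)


For each x in F_13, count y with y^2 = x^3 + 3 x + 1 mod 13:
  x = 0: RHS = 1, y in [1, 12]  -> 2 point(s)
  x = 4: RHS = 12, y in [5, 8]  -> 2 point(s)
  x = 6: RHS = 1, y in [1, 12]  -> 2 point(s)
  x = 7: RHS = 1, y in [1, 12]  -> 2 point(s)
  x = 8: RHS = 4, y in [2, 11]  -> 2 point(s)
  x = 9: RHS = 3, y in [4, 9]  -> 2 point(s)
  x = 10: RHS = 4, y in [2, 11]  -> 2 point(s)
  x = 11: RHS = 0, y in [0]  -> 1 point(s)
  x = 12: RHS = 10, y in [6, 7]  -> 2 point(s)
Affine points: 17. Add the point at infinity: total = 18.

#E(F_13) = 18


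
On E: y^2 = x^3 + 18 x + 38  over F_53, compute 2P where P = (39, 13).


Doubling: s = (3 x1^2 + a) / (2 y1)
s = (3*39^2 + 18) / (2*13) mod 53 = 7
x3 = s^2 - 2 x1 mod 53 = 7^2 - 2*39 = 24
y3 = s (x1 - x3) - y1 mod 53 = 7 * (39 - 24) - 13 = 39

2P = (24, 39)


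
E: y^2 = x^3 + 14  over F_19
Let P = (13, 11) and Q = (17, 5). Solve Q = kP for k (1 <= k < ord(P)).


Enumerate multiples of P until we hit Q = (17, 5):
  1P = (13, 11)
  2P = (16, 14)
  3P = (10, 11)
  4P = (15, 8)
  5P = (17, 14)
  6P = (5, 14)
  7P = (5, 5)
  8P = (17, 5)
Match found at i = 8.

k = 8


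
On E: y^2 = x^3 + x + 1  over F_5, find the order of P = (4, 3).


Compute successive multiples of P until we hit O:
  1P = (4, 3)
  2P = (3, 1)
  3P = (2, 1)
  4P = (0, 1)
  5P = (0, 4)
  6P = (2, 4)
  7P = (3, 4)
  8P = (4, 2)
  ... (continuing to 9P)
  9P = O

ord(P) = 9


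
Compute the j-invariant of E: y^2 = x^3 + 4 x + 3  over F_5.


Delta = -16(4 a^3 + 27 b^2) mod 5 = 1
-1728 * (4 a)^3 = -1728 * (4*4)^3 mod 5 = 2
j = 2 * 1^(-1) mod 5 = 2

j = 2 (mod 5)


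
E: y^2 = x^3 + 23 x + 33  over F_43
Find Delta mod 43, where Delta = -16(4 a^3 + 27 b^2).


4 a^3 + 27 b^2 = 4*23^3 + 27*33^2 = 48668 + 29403 = 78071
Delta = -16 * (78071) = -1249136
Delta mod 43 = 14

Delta = 14 (mod 43)


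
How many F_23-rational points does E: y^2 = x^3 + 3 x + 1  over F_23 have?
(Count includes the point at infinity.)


For each x in F_23, count y with y^2 = x^3 + 3 x + 1 mod 23:
  x = 0: RHS = 1, y in [1, 22]  -> 2 point(s)
  x = 4: RHS = 8, y in [10, 13]  -> 2 point(s)
  x = 5: RHS = 3, y in [7, 16]  -> 2 point(s)
  x = 8: RHS = 8, y in [10, 13]  -> 2 point(s)
  x = 11: RHS = 8, y in [10, 13]  -> 2 point(s)
  x = 13: RHS = 6, y in [11, 12]  -> 2 point(s)
  x = 14: RHS = 4, y in [2, 21]  -> 2 point(s)
Affine points: 14. Add the point at infinity: total = 15.

#E(F_23) = 15


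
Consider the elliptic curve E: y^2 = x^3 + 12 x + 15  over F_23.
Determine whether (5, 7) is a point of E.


Check whether y^2 = x^3 + 12 x + 15 (mod 23) for (x, y) = (5, 7).
LHS: y^2 = 7^2 mod 23 = 3
RHS: x^3 + 12 x + 15 = 5^3 + 12*5 + 15 mod 23 = 16
LHS != RHS

No, not on the curve


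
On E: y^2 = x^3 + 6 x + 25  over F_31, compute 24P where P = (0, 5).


k = 24 = 11000_2 (binary, LSB first: 00011)
Double-and-add from P = (0, 5):
  bit 0 = 0: acc unchanged = O
  bit 1 = 0: acc unchanged = O
  bit 2 = 0: acc unchanged = O
  bit 3 = 1: acc = O + (15, 24) = (15, 24)
  bit 4 = 1: acc = (15, 24) + (29, 6) = (7, 10)

24P = (7, 10)


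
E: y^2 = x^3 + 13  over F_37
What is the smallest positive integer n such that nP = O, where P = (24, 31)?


Compute successive multiples of P until we hit O:
  1P = (24, 31)
  2P = (5, 8)
  3P = (15, 13)
  4P = (2, 13)
  5P = (8, 9)
  6P = (4, 15)
  7P = (20, 24)
  8P = (3, 15)
  ... (continuing to 37P)
  37P = O

ord(P) = 37


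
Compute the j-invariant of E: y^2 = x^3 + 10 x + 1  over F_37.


Delta = -16(4 a^3 + 27 b^2) mod 37 = 22
-1728 * (4 a)^3 = -1728 * (4*10)^3 mod 37 = 1
j = 1 * 22^(-1) mod 37 = 32

j = 32 (mod 37)


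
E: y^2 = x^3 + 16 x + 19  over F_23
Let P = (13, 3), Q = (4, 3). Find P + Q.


P != Q, so use the chord formula.
s = (y2 - y1) / (x2 - x1) = (0) / (14) mod 23 = 0
x3 = s^2 - x1 - x2 mod 23 = 0^2 - 13 - 4 = 6
y3 = s (x1 - x3) - y1 mod 23 = 0 * (13 - 6) - 3 = 20

P + Q = (6, 20)


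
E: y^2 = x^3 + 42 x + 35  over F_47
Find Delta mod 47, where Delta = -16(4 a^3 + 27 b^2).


4 a^3 + 27 b^2 = 4*42^3 + 27*35^2 = 296352 + 33075 = 329427
Delta = -16 * (329427) = -5270832
Delta mod 47 = 30

Delta = 30 (mod 47)


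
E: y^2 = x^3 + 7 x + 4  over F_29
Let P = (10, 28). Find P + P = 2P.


Doubling: s = (3 x1^2 + a) / (2 y1)
s = (3*10^2 + 7) / (2*28) mod 29 = 6
x3 = s^2 - 2 x1 mod 29 = 6^2 - 2*10 = 16
y3 = s (x1 - x3) - y1 mod 29 = 6 * (10 - 16) - 28 = 23

2P = (16, 23)


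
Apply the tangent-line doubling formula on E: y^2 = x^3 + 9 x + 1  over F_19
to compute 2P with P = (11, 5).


Doubling: s = (3 x1^2 + a) / (2 y1)
s = (3*11^2 + 9) / (2*5) mod 19 = 3
x3 = s^2 - 2 x1 mod 19 = 3^2 - 2*11 = 6
y3 = s (x1 - x3) - y1 mod 19 = 3 * (11 - 6) - 5 = 10

2P = (6, 10)


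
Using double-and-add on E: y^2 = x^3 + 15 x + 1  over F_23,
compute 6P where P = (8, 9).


k = 6 = 110_2 (binary, LSB first: 011)
Double-and-add from P = (8, 9):
  bit 0 = 0: acc unchanged = O
  bit 1 = 1: acc = O + (7, 14) = (7, 14)
  bit 2 = 1: acc = (7, 14) + (21, 20) = (21, 3)

6P = (21, 3)


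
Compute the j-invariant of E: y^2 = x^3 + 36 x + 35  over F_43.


Delta = -16(4 a^3 + 27 b^2) mod 43 = 23
-1728 * (4 a)^3 = -1728 * (4*36)^3 mod 43 = 4
j = 4 * 23^(-1) mod 43 = 17

j = 17 (mod 43)


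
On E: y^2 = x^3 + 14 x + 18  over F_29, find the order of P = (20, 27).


Compute successive multiples of P until we hit O:
  1P = (20, 27)
  2P = (19, 3)
  3P = (15, 6)
  4P = (7, 16)
  5P = (1, 27)
  6P = (8, 2)
  7P = (14, 0)
  8P = (8, 27)
  ... (continuing to 14P)
  14P = O

ord(P) = 14


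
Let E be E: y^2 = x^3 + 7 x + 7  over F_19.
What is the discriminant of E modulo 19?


4 a^3 + 27 b^2 = 4*7^3 + 27*7^2 = 1372 + 1323 = 2695
Delta = -16 * (2695) = -43120
Delta mod 19 = 10

Delta = 10 (mod 19)


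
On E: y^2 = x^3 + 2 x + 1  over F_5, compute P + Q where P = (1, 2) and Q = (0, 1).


P != Q, so use the chord formula.
s = (y2 - y1) / (x2 - x1) = (4) / (4) mod 5 = 1
x3 = s^2 - x1 - x2 mod 5 = 1^2 - 1 - 0 = 0
y3 = s (x1 - x3) - y1 mod 5 = 1 * (1 - 0) - 2 = 4

P + Q = (0, 4)


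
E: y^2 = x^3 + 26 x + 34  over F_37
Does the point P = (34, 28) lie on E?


Check whether y^2 = x^3 + 26 x + 34 (mod 37) for (x, y) = (34, 28).
LHS: y^2 = 28^2 mod 37 = 7
RHS: x^3 + 26 x + 34 = 34^3 + 26*34 + 34 mod 37 = 3
LHS != RHS

No, not on the curve


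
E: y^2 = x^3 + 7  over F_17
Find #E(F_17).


For each x in F_17, count y with y^2 = x^3 + 0 x + 7 mod 17:
  x = 1: RHS = 8, y in [5, 12]  -> 2 point(s)
  x = 2: RHS = 15, y in [7, 10]  -> 2 point(s)
  x = 3: RHS = 0, y in [0]  -> 1 point(s)
  x = 5: RHS = 13, y in [8, 9]  -> 2 point(s)
  x = 6: RHS = 2, y in [6, 11]  -> 2 point(s)
  x = 8: RHS = 9, y in [3, 14]  -> 2 point(s)
  x = 10: RHS = 4, y in [2, 15]  -> 2 point(s)
  x = 12: RHS = 1, y in [1, 16]  -> 2 point(s)
  x = 15: RHS = 16, y in [4, 13]  -> 2 point(s)
Affine points: 17. Add the point at infinity: total = 18.

#E(F_17) = 18


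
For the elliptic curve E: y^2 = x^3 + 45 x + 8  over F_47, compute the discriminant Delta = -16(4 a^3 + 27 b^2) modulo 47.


4 a^3 + 27 b^2 = 4*45^3 + 27*8^2 = 364500 + 1728 = 366228
Delta = -16 * (366228) = -5859648
Delta mod 47 = 30

Delta = 30 (mod 47)


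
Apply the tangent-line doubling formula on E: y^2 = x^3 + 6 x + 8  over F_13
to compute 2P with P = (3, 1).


Doubling: s = (3 x1^2 + a) / (2 y1)
s = (3*3^2 + 6) / (2*1) mod 13 = 10
x3 = s^2 - 2 x1 mod 13 = 10^2 - 2*3 = 3
y3 = s (x1 - x3) - y1 mod 13 = 10 * (3 - 3) - 1 = 12

2P = (3, 12)


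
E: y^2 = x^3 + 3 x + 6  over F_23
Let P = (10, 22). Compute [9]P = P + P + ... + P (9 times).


k = 9 = 1001_2 (binary, LSB first: 1001)
Double-and-add from P = (10, 22):
  bit 0 = 1: acc = O + (10, 22) = (10, 22)
  bit 1 = 0: acc unchanged = (10, 22)
  bit 2 = 0: acc unchanged = (10, 22)
  bit 3 = 1: acc = (10, 22) + (0, 11) = (8, 17)

9P = (8, 17)


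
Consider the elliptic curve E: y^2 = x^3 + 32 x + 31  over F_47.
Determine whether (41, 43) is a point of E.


Check whether y^2 = x^3 + 32 x + 31 (mod 47) for (x, y) = (41, 43).
LHS: y^2 = 43^2 mod 47 = 16
RHS: x^3 + 32 x + 31 = 41^3 + 32*41 + 31 mod 47 = 46
LHS != RHS

No, not on the curve


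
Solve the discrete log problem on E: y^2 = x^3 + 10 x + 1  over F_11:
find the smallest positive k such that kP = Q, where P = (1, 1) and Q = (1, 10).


Enumerate multiples of P until we hit Q = (1, 10):
  1P = (1, 1)
  2P = (10, 1)
  3P = (0, 10)
  4P = (3, 6)
  5P = (5, 0)
  6P = (3, 5)
  7P = (0, 1)
  8P = (10, 10)
  9P = (1, 10)
Match found at i = 9.

k = 9


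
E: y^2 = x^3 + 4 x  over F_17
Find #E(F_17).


For each x in F_17, count y with y^2 = x^3 + 4 x + 0 mod 17:
  x = 0: RHS = 0, y in [0]  -> 1 point(s)
  x = 2: RHS = 16, y in [4, 13]  -> 2 point(s)
  x = 5: RHS = 9, y in [3, 14]  -> 2 point(s)
  x = 6: RHS = 2, y in [6, 11]  -> 2 point(s)
  x = 8: RHS = 0, y in [0]  -> 1 point(s)
  x = 9: RHS = 0, y in [0]  -> 1 point(s)
  x = 11: RHS = 15, y in [7, 10]  -> 2 point(s)
  x = 12: RHS = 8, y in [5, 12]  -> 2 point(s)
  x = 15: RHS = 1, y in [1, 16]  -> 2 point(s)
Affine points: 15. Add the point at infinity: total = 16.

#E(F_17) = 16


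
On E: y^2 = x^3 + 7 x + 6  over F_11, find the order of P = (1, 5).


Compute successive multiples of P until we hit O:
  1P = (1, 5)
  2P = (10, 8)
  3P = (5, 1)
  4P = (6, 0)
  5P = (5, 10)
  6P = (10, 3)
  7P = (1, 6)
  8P = O

ord(P) = 8


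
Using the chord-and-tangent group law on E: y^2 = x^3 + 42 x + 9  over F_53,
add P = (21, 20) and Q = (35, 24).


P != Q, so use the chord formula.
s = (y2 - y1) / (x2 - x1) = (4) / (14) mod 53 = 23
x3 = s^2 - x1 - x2 mod 53 = 23^2 - 21 - 35 = 49
y3 = s (x1 - x3) - y1 mod 53 = 23 * (21 - 49) - 20 = 25

P + Q = (49, 25)


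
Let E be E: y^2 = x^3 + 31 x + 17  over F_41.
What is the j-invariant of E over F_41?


Delta = -16(4 a^3 + 27 b^2) mod 41 = 37
-1728 * (4 a)^3 = -1728 * (4*31)^3 mod 41 = 35
j = 35 * 37^(-1) mod 41 = 22

j = 22 (mod 41)


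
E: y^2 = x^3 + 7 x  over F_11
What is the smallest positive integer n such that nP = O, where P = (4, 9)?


Compute successive multiples of P until we hit O:
  1P = (4, 9)
  2P = (3, 2)
  3P = (9, 0)
  4P = (3, 9)
  5P = (4, 2)
  6P = O

ord(P) = 6


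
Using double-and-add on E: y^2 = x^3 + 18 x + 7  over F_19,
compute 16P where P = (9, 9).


k = 16 = 10000_2 (binary, LSB first: 00001)
Double-and-add from P = (9, 9):
  bit 0 = 0: acc unchanged = O
  bit 1 = 0: acc unchanged = O
  bit 2 = 0: acc unchanged = O
  bit 3 = 0: acc unchanged = O
  bit 4 = 1: acc = O + (8, 6) = (8, 6)

16P = (8, 6)


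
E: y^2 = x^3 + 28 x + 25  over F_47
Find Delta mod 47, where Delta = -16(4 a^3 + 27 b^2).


4 a^3 + 27 b^2 = 4*28^3 + 27*25^2 = 87808 + 16875 = 104683
Delta = -16 * (104683) = -1674928
Delta mod 47 = 11

Delta = 11 (mod 47)


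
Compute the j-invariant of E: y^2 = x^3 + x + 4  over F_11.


Delta = -16(4 a^3 + 27 b^2) mod 11 = 9
-1728 * (4 a)^3 = -1728 * (4*1)^3 mod 11 = 2
j = 2 * 9^(-1) mod 11 = 10

j = 10 (mod 11)


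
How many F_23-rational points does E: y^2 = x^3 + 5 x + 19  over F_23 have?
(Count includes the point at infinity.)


For each x in F_23, count y with y^2 = x^3 + 5 x + 19 mod 23:
  x = 1: RHS = 2, y in [5, 18]  -> 2 point(s)
  x = 5: RHS = 8, y in [10, 13]  -> 2 point(s)
  x = 6: RHS = 12, y in [9, 14]  -> 2 point(s)
  x = 7: RHS = 6, y in [11, 12]  -> 2 point(s)
  x = 11: RHS = 2, y in [5, 18]  -> 2 point(s)
  x = 12: RHS = 13, y in [6, 17]  -> 2 point(s)
  x = 13: RHS = 4, y in [2, 21]  -> 2 point(s)
  x = 14: RHS = 4, y in [2, 21]  -> 2 point(s)
  x = 16: RHS = 9, y in [3, 20]  -> 2 point(s)
  x = 17: RHS = 3, y in [7, 16]  -> 2 point(s)
  x = 19: RHS = 4, y in [2, 21]  -> 2 point(s)
  x = 20: RHS = 0, y in [0]  -> 1 point(s)
  x = 21: RHS = 1, y in [1, 22]  -> 2 point(s)
  x = 22: RHS = 13, y in [6, 17]  -> 2 point(s)
Affine points: 27. Add the point at infinity: total = 28.

#E(F_23) = 28


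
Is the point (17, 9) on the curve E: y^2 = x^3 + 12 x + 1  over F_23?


Check whether y^2 = x^3 + 12 x + 1 (mod 23) for (x, y) = (17, 9).
LHS: y^2 = 9^2 mod 23 = 12
RHS: x^3 + 12 x + 1 = 17^3 + 12*17 + 1 mod 23 = 12
LHS = RHS

Yes, on the curve


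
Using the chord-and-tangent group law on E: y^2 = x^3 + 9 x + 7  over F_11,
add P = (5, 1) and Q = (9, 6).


P != Q, so use the chord formula.
s = (y2 - y1) / (x2 - x1) = (5) / (4) mod 11 = 4
x3 = s^2 - x1 - x2 mod 11 = 4^2 - 5 - 9 = 2
y3 = s (x1 - x3) - y1 mod 11 = 4 * (5 - 2) - 1 = 0

P + Q = (2, 0)


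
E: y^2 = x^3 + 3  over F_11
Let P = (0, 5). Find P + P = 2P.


Doubling: s = (3 x1^2 + a) / (2 y1)
s = (3*0^2 + 0) / (2*5) mod 11 = 0
x3 = s^2 - 2 x1 mod 11 = 0^2 - 2*0 = 0
y3 = s (x1 - x3) - y1 mod 11 = 0 * (0 - 0) - 5 = 6

2P = (0, 6)


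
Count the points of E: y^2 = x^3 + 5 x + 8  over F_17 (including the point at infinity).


For each x in F_17, count y with y^2 = x^3 + 5 x + 8 mod 17:
  x = 0: RHS = 8, y in [5, 12]  -> 2 point(s)
  x = 2: RHS = 9, y in [3, 14]  -> 2 point(s)
  x = 3: RHS = 16, y in [4, 13]  -> 2 point(s)
  x = 6: RHS = 16, y in [4, 13]  -> 2 point(s)
  x = 8: RHS = 16, y in [4, 13]  -> 2 point(s)
  x = 9: RHS = 0, y in [0]  -> 1 point(s)
  x = 10: RHS = 4, y in [2, 15]  -> 2 point(s)
  x = 11: RHS = 0, y in [0]  -> 1 point(s)
  x = 13: RHS = 9, y in [3, 14]  -> 2 point(s)
  x = 14: RHS = 0, y in [0]  -> 1 point(s)
  x = 16: RHS = 2, y in [6, 11]  -> 2 point(s)
Affine points: 19. Add the point at infinity: total = 20.

#E(F_17) = 20


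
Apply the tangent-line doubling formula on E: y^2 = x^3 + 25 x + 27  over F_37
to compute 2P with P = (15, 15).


Doubling: s = (3 x1^2 + a) / (2 y1)
s = (3*15^2 + 25) / (2*15) mod 37 = 11
x3 = s^2 - 2 x1 mod 37 = 11^2 - 2*15 = 17
y3 = s (x1 - x3) - y1 mod 37 = 11 * (15 - 17) - 15 = 0

2P = (17, 0)


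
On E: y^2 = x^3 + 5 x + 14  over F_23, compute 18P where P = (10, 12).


k = 18 = 10010_2 (binary, LSB first: 01001)
Double-and-add from P = (10, 12):
  bit 0 = 0: acc unchanged = O
  bit 1 = 1: acc = O + (16, 21) = (16, 21)
  bit 2 = 0: acc unchanged = (16, 21)
  bit 3 = 0: acc unchanged = (16, 21)
  bit 4 = 1: acc = (16, 21) + (12, 10) = (4, 12)

18P = (4, 12)


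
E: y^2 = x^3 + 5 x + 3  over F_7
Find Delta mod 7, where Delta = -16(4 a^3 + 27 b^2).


4 a^3 + 27 b^2 = 4*5^3 + 27*3^2 = 500 + 243 = 743
Delta = -16 * (743) = -11888
Delta mod 7 = 5

Delta = 5 (mod 7)


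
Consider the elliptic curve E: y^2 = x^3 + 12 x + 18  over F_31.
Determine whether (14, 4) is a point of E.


Check whether y^2 = x^3 + 12 x + 18 (mod 31) for (x, y) = (14, 4).
LHS: y^2 = 4^2 mod 31 = 16
RHS: x^3 + 12 x + 18 = 14^3 + 12*14 + 18 mod 31 = 16
LHS = RHS

Yes, on the curve


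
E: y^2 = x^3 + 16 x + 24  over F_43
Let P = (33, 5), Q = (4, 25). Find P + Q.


P != Q, so use the chord formula.
s = (y2 - y1) / (x2 - x1) = (20) / (14) mod 43 = 26
x3 = s^2 - x1 - x2 mod 43 = 26^2 - 33 - 4 = 37
y3 = s (x1 - x3) - y1 mod 43 = 26 * (33 - 37) - 5 = 20

P + Q = (37, 20)


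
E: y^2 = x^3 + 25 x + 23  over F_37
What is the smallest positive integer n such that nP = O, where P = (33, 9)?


Compute successive multiples of P until we hit O:
  1P = (33, 9)
  2P = (12, 33)
  3P = (22, 26)
  4P = (22, 11)
  5P = (12, 4)
  6P = (33, 28)
  7P = O

ord(P) = 7


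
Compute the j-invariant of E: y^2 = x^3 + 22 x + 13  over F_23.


Delta = -16(4 a^3 + 27 b^2) mod 23 = 12
-1728 * (4 a)^3 = -1728 * (4*22)^3 mod 23 = 8
j = 8 * 12^(-1) mod 23 = 16

j = 16 (mod 23)


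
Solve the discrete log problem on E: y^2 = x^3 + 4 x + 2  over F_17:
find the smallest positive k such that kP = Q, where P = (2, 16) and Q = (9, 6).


Enumerate multiples of P until we hit Q = (9, 6):
  1P = (2, 16)
  2P = (9, 6)
Match found at i = 2.

k = 2


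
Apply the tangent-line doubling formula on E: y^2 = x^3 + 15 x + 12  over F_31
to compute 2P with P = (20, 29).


Doubling: s = (3 x1^2 + a) / (2 y1)
s = (3*20^2 + 15) / (2*29) mod 31 = 14
x3 = s^2 - 2 x1 mod 31 = 14^2 - 2*20 = 1
y3 = s (x1 - x3) - y1 mod 31 = 14 * (20 - 1) - 29 = 20

2P = (1, 20)


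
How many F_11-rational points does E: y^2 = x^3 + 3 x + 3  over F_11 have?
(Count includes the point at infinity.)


For each x in F_11, count y with y^2 = x^3 + 3 x + 3 mod 11:
  x = 0: RHS = 3, y in [5, 6]  -> 2 point(s)
  x = 5: RHS = 0, y in [0]  -> 1 point(s)
  x = 7: RHS = 4, y in [2, 9]  -> 2 point(s)
  x = 8: RHS = 0, y in [0]  -> 1 point(s)
  x = 9: RHS = 0, y in [0]  -> 1 point(s)
Affine points: 7. Add the point at infinity: total = 8.

#E(F_11) = 8


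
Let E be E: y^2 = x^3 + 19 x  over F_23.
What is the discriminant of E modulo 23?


4 a^3 + 27 b^2 = 4*19^3 + 27*0^2 = 27436 + 0 = 27436
Delta = -16 * (27436) = -438976
Delta mod 23 = 2

Delta = 2 (mod 23)


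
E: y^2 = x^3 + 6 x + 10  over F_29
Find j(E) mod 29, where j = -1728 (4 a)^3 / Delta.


Delta = -16(4 a^3 + 27 b^2) mod 29 = 19
-1728 * (4 a)^3 = -1728 * (4*6)^3 mod 29 = 8
j = 8 * 19^(-1) mod 29 = 5

j = 5 (mod 29)


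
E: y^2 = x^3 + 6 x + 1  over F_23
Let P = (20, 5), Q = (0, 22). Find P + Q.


P != Q, so use the chord formula.
s = (y2 - y1) / (x2 - x1) = (17) / (3) mod 23 = 21
x3 = s^2 - x1 - x2 mod 23 = 21^2 - 20 - 0 = 7
y3 = s (x1 - x3) - y1 mod 23 = 21 * (20 - 7) - 5 = 15

P + Q = (7, 15)


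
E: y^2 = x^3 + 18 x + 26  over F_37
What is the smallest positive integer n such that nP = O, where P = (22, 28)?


Compute successive multiples of P until we hit O:
  1P = (22, 28)
  2P = (23, 29)
  3P = (30, 1)
  4P = (12, 3)
  5P = (0, 27)
  6P = (3, 25)
  7P = (11, 1)
  8P = (14, 32)
  ... (continuing to 40P)
  40P = O

ord(P) = 40


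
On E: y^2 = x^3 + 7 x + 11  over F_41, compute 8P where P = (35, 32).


k = 8 = 1000_2 (binary, LSB first: 0001)
Double-and-add from P = (35, 32):
  bit 0 = 0: acc unchanged = O
  bit 1 = 0: acc unchanged = O
  bit 2 = 0: acc unchanged = O
  bit 3 = 1: acc = O + (8, 13) = (8, 13)

8P = (8, 13)


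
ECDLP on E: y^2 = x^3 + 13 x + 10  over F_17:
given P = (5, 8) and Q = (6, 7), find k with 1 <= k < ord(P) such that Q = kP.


Enumerate multiples of P until we hit Q = (6, 7):
  1P = (5, 8)
  2P = (16, 8)
  3P = (13, 9)
  4P = (3, 5)
  5P = (7, 6)
  6P = (6, 10)
  7P = (10, 16)
  8P = (10, 1)
  9P = (6, 7)
Match found at i = 9.

k = 9


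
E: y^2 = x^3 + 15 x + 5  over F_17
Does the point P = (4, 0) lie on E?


Check whether y^2 = x^3 + 15 x + 5 (mod 17) for (x, y) = (4, 0).
LHS: y^2 = 0^2 mod 17 = 0
RHS: x^3 + 15 x + 5 = 4^3 + 15*4 + 5 mod 17 = 10
LHS != RHS

No, not on the curve


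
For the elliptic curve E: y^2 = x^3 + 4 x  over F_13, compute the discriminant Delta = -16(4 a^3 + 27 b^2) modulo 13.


4 a^3 + 27 b^2 = 4*4^3 + 27*0^2 = 256 + 0 = 256
Delta = -16 * (256) = -4096
Delta mod 13 = 12

Delta = 12 (mod 13)


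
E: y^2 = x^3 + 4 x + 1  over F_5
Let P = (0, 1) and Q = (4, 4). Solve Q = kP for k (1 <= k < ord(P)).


Enumerate multiples of P until we hit Q = (4, 4):
  1P = (0, 1)
  2P = (4, 1)
  3P = (1, 4)
  4P = (3, 0)
  5P = (1, 1)
  6P = (4, 4)
Match found at i = 6.

k = 6


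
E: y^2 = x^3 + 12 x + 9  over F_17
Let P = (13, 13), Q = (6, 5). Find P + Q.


P != Q, so use the chord formula.
s = (y2 - y1) / (x2 - x1) = (9) / (10) mod 17 = 6
x3 = s^2 - x1 - x2 mod 17 = 6^2 - 13 - 6 = 0
y3 = s (x1 - x3) - y1 mod 17 = 6 * (13 - 0) - 13 = 14

P + Q = (0, 14)


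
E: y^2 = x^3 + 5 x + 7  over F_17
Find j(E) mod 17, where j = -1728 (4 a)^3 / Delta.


Delta = -16(4 a^3 + 27 b^2) mod 17 = 4
-1728 * (4 a)^3 = -1728 * (4*5)^3 mod 17 = 9
j = 9 * 4^(-1) mod 17 = 15

j = 15 (mod 17)


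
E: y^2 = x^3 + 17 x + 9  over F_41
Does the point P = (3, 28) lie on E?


Check whether y^2 = x^3 + 17 x + 9 (mod 41) for (x, y) = (3, 28).
LHS: y^2 = 28^2 mod 41 = 5
RHS: x^3 + 17 x + 9 = 3^3 + 17*3 + 9 mod 41 = 5
LHS = RHS

Yes, on the curve


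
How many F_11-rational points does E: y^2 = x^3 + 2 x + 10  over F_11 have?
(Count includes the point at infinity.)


For each x in F_11, count y with y^2 = x^3 + 2 x + 10 mod 11:
  x = 2: RHS = 0, y in [0]  -> 1 point(s)
  x = 4: RHS = 5, y in [4, 7]  -> 2 point(s)
  x = 7: RHS = 4, y in [2, 9]  -> 2 point(s)
  x = 9: RHS = 9, y in [3, 8]  -> 2 point(s)
Affine points: 7. Add the point at infinity: total = 8.

#E(F_11) = 8


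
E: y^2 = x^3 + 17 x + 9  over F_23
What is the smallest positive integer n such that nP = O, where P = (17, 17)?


Compute successive multiples of P until we hit O:
  1P = (17, 17)
  2P = (21, 17)
  3P = (8, 6)
  4P = (10, 12)
  5P = (12, 3)
  6P = (0, 3)
  7P = (14, 22)
  8P = (5, 9)
  ... (continuing to 30P)
  30P = O

ord(P) = 30


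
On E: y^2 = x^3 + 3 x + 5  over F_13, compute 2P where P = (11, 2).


Doubling: s = (3 x1^2 + a) / (2 y1)
s = (3*11^2 + 3) / (2*2) mod 13 = 7
x3 = s^2 - 2 x1 mod 13 = 7^2 - 2*11 = 1
y3 = s (x1 - x3) - y1 mod 13 = 7 * (11 - 1) - 2 = 3

2P = (1, 3)


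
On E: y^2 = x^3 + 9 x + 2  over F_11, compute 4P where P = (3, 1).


k = 4 = 100_2 (binary, LSB first: 001)
Double-and-add from P = (3, 1):
  bit 0 = 0: acc unchanged = O
  bit 1 = 0: acc unchanged = O
  bit 2 = 1: acc = O + (3, 10) = (3, 10)

4P = (3, 10)


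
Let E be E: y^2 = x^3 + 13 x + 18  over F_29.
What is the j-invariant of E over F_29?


Delta = -16(4 a^3 + 27 b^2) mod 29 = 28
-1728 * (4 a)^3 = -1728 * (4*13)^3 mod 29 = 18
j = 18 * 28^(-1) mod 29 = 11

j = 11 (mod 29)


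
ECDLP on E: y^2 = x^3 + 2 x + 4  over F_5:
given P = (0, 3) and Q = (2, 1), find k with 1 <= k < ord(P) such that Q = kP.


Enumerate multiples of P until we hit Q = (2, 1):
  1P = (0, 3)
  2P = (4, 4)
  3P = (2, 4)
  4P = (2, 1)
Match found at i = 4.

k = 4


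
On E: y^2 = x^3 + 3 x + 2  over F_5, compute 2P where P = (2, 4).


Doubling: s = (3 x1^2 + a) / (2 y1)
s = (3*2^2 + 3) / (2*4) mod 5 = 0
x3 = s^2 - 2 x1 mod 5 = 0^2 - 2*2 = 1
y3 = s (x1 - x3) - y1 mod 5 = 0 * (2 - 1) - 4 = 1

2P = (1, 1)


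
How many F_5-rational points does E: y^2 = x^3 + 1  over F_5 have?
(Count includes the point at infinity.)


For each x in F_5, count y with y^2 = x^3 + 0 x + 1 mod 5:
  x = 0: RHS = 1, y in [1, 4]  -> 2 point(s)
  x = 2: RHS = 4, y in [2, 3]  -> 2 point(s)
  x = 4: RHS = 0, y in [0]  -> 1 point(s)
Affine points: 5. Add the point at infinity: total = 6.

#E(F_5) = 6


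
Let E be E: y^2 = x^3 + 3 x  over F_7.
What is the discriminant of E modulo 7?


4 a^3 + 27 b^2 = 4*3^3 + 27*0^2 = 108 + 0 = 108
Delta = -16 * (108) = -1728
Delta mod 7 = 1

Delta = 1 (mod 7)


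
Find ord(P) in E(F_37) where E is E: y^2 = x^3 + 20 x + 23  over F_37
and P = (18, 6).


Compute successive multiples of P until we hit O:
  1P = (18, 6)
  2P = (35, 7)
  3P = (5, 10)
  4P = (13, 1)
  5P = (7, 5)
  6P = (1, 9)
  7P = (22, 23)
  8P = (22, 14)
  ... (continuing to 15P)
  15P = O

ord(P) = 15


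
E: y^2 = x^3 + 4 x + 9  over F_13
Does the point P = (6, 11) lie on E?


Check whether y^2 = x^3 + 4 x + 9 (mod 13) for (x, y) = (6, 11).
LHS: y^2 = 11^2 mod 13 = 4
RHS: x^3 + 4 x + 9 = 6^3 + 4*6 + 9 mod 13 = 2
LHS != RHS

No, not on the curve


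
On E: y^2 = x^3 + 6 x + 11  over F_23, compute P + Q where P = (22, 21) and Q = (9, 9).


P != Q, so use the chord formula.
s = (y2 - y1) / (x2 - x1) = (11) / (10) mod 23 = 8
x3 = s^2 - x1 - x2 mod 23 = 8^2 - 22 - 9 = 10
y3 = s (x1 - x3) - y1 mod 23 = 8 * (22 - 10) - 21 = 6

P + Q = (10, 6)


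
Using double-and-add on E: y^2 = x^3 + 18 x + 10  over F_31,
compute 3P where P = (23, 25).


k = 3 = 11_2 (binary, LSB first: 11)
Double-and-add from P = (23, 25):
  bit 0 = 1: acc = O + (23, 25) = (23, 25)
  bit 1 = 1: acc = (23, 25) + (20, 0) = (23, 6)

3P = (23, 6)


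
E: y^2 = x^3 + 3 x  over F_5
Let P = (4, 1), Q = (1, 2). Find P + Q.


P != Q, so use the chord formula.
s = (y2 - y1) / (x2 - x1) = (1) / (2) mod 5 = 3
x3 = s^2 - x1 - x2 mod 5 = 3^2 - 4 - 1 = 4
y3 = s (x1 - x3) - y1 mod 5 = 3 * (4 - 4) - 1 = 4

P + Q = (4, 4)


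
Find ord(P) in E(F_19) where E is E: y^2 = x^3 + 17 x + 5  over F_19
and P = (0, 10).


Compute successive multiples of P until we hit O:
  1P = (0, 10)
  2P = (4, 17)
  3P = (5, 5)
  4P = (15, 5)
  5P = (2, 16)
  6P = (7, 7)
  7P = (18, 14)
  8P = (17, 1)
  ... (continuing to 28P)
  28P = O

ord(P) = 28


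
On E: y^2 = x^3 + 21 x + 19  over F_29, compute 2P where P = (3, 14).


Doubling: s = (3 x1^2 + a) / (2 y1)
s = (3*3^2 + 21) / (2*14) mod 29 = 10
x3 = s^2 - 2 x1 mod 29 = 10^2 - 2*3 = 7
y3 = s (x1 - x3) - y1 mod 29 = 10 * (3 - 7) - 14 = 4

2P = (7, 4)


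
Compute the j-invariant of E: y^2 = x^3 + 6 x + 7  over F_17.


Delta = -16(4 a^3 + 27 b^2) mod 17 = 11
-1728 * (4 a)^3 = -1728 * (4*6)^3 mod 17 = 1
j = 1 * 11^(-1) mod 17 = 14

j = 14 (mod 17)


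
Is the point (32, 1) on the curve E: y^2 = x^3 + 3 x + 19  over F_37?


Check whether y^2 = x^3 + 3 x + 19 (mod 37) for (x, y) = (32, 1).
LHS: y^2 = 1^2 mod 37 = 1
RHS: x^3 + 3 x + 19 = 32^3 + 3*32 + 19 mod 37 = 27
LHS != RHS

No, not on the curve


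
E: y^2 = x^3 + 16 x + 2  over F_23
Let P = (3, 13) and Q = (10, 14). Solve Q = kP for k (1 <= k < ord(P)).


Enumerate multiples of P until we hit Q = (10, 14):
  1P = (3, 13)
  2P = (18, 2)
  3P = (10, 9)
  4P = (0, 5)
  5P = (22, 13)
  6P = (21, 10)
  7P = (15, 12)
  8P = (9, 22)
  9P = (19, 9)
  10P = (14, 7)
  11P = (12, 17)
  12P = (17, 14)
  13P = (5, 0)
  14P = (17, 9)
  15P = (12, 6)
  16P = (14, 16)
  17P = (19, 14)
  18P = (9, 1)
  19P = (15, 11)
  20P = (21, 13)
  21P = (22, 10)
  22P = (0, 18)
  23P = (10, 14)
Match found at i = 23.

k = 23


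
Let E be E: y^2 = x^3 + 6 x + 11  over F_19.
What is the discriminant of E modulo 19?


4 a^3 + 27 b^2 = 4*6^3 + 27*11^2 = 864 + 3267 = 4131
Delta = -16 * (4131) = -66096
Delta mod 19 = 5

Delta = 5 (mod 19)


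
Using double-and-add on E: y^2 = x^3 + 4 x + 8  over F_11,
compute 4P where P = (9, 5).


k = 4 = 100_2 (binary, LSB first: 001)
Double-and-add from P = (9, 5):
  bit 0 = 0: acc unchanged = O
  bit 1 = 0: acc unchanged = O
  bit 2 = 1: acc = O + (9, 6) = (9, 6)

4P = (9, 6)


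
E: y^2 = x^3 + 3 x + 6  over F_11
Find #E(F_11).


For each x in F_11, count y with y^2 = x^3 + 3 x + 6 mod 11:
  x = 2: RHS = 9, y in [3, 8]  -> 2 point(s)
  x = 3: RHS = 9, y in [3, 8]  -> 2 point(s)
  x = 4: RHS = 5, y in [4, 7]  -> 2 point(s)
  x = 5: RHS = 3, y in [5, 6]  -> 2 point(s)
  x = 6: RHS = 9, y in [3, 8]  -> 2 point(s)
  x = 8: RHS = 3, y in [5, 6]  -> 2 point(s)
  x = 9: RHS = 3, y in [5, 6]  -> 2 point(s)
Affine points: 14. Add the point at infinity: total = 15.

#E(F_11) = 15


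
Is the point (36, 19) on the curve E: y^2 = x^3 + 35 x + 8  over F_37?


Check whether y^2 = x^3 + 35 x + 8 (mod 37) for (x, y) = (36, 19).
LHS: y^2 = 19^2 mod 37 = 28
RHS: x^3 + 35 x + 8 = 36^3 + 35*36 + 8 mod 37 = 9
LHS != RHS

No, not on the curve


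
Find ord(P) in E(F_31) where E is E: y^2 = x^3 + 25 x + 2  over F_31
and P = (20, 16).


Compute successive multiples of P until we hit O:
  1P = (20, 16)
  2P = (30, 10)
  3P = (26, 0)
  4P = (30, 21)
  5P = (20, 15)
  6P = O

ord(P) = 6


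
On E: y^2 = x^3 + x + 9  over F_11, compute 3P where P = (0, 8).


k = 3 = 11_2 (binary, LSB first: 11)
Double-and-add from P = (0, 8):
  bit 0 = 1: acc = O + (0, 8) = (0, 8)
  bit 1 = 1: acc = (0, 8) + (4, 0) = (0, 3)

3P = (0, 3)


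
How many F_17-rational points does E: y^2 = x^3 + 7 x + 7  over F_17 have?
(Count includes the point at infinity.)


For each x in F_17, count y with y^2 = x^3 + 7 x + 7 mod 17:
  x = 1: RHS = 15, y in [7, 10]  -> 2 point(s)
  x = 3: RHS = 4, y in [2, 15]  -> 2 point(s)
  x = 7: RHS = 8, y in [5, 12]  -> 2 point(s)
  x = 9: RHS = 0, y in [0]  -> 1 point(s)
  x = 11: RHS = 4, y in [2, 15]  -> 2 point(s)
  x = 12: RHS = 0, y in [0]  -> 1 point(s)
  x = 13: RHS = 0, y in [0]  -> 1 point(s)
  x = 15: RHS = 2, y in [6, 11]  -> 2 point(s)
  x = 16: RHS = 16, y in [4, 13]  -> 2 point(s)
Affine points: 15. Add the point at infinity: total = 16.

#E(F_17) = 16


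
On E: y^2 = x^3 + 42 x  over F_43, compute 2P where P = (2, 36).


Doubling: s = (3 x1^2 + a) / (2 y1)
s = (3*2^2 + 42) / (2*36) mod 43 = 33
x3 = s^2 - 2 x1 mod 43 = 33^2 - 2*2 = 10
y3 = s (x1 - x3) - y1 mod 43 = 33 * (2 - 10) - 36 = 1

2P = (10, 1)


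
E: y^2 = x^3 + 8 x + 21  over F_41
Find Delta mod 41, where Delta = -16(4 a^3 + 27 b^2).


4 a^3 + 27 b^2 = 4*8^3 + 27*21^2 = 2048 + 11907 = 13955
Delta = -16 * (13955) = -223280
Delta mod 41 = 6

Delta = 6 (mod 41)


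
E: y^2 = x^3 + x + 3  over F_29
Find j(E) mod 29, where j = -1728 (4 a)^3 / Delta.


Delta = -16(4 a^3 + 27 b^2) mod 29 = 21
-1728 * (4 a)^3 = -1728 * (4*1)^3 mod 29 = 14
j = 14 * 21^(-1) mod 29 = 20

j = 20 (mod 29)


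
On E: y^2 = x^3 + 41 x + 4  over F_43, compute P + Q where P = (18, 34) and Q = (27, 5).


P != Q, so use the chord formula.
s = (y2 - y1) / (x2 - x1) = (14) / (9) mod 43 = 35
x3 = s^2 - x1 - x2 mod 43 = 35^2 - 18 - 27 = 19
y3 = s (x1 - x3) - y1 mod 43 = 35 * (18 - 19) - 34 = 17

P + Q = (19, 17)


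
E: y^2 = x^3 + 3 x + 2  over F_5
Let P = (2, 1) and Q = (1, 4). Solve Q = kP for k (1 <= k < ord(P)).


Enumerate multiples of P until we hit Q = (1, 4):
  1P = (2, 1)
  2P = (1, 4)
Match found at i = 2.

k = 2


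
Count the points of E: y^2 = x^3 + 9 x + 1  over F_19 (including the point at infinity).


For each x in F_19, count y with y^2 = x^3 + 9 x + 1 mod 19:
  x = 0: RHS = 1, y in [1, 18]  -> 2 point(s)
  x = 1: RHS = 11, y in [7, 12]  -> 2 point(s)
  x = 3: RHS = 17, y in [6, 13]  -> 2 point(s)
  x = 4: RHS = 6, y in [5, 14]  -> 2 point(s)
  x = 5: RHS = 0, y in [0]  -> 1 point(s)
  x = 6: RHS = 5, y in [9, 10]  -> 2 point(s)
  x = 11: RHS = 6, y in [5, 14]  -> 2 point(s)
  x = 13: RHS = 16, y in [4, 15]  -> 2 point(s)
  x = 16: RHS = 4, y in [2, 17]  -> 2 point(s)
Affine points: 17. Add the point at infinity: total = 18.

#E(F_19) = 18


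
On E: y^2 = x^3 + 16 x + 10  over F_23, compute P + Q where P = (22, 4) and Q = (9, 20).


P != Q, so use the chord formula.
s = (y2 - y1) / (x2 - x1) = (16) / (10) mod 23 = 20
x3 = s^2 - x1 - x2 mod 23 = 20^2 - 22 - 9 = 1
y3 = s (x1 - x3) - y1 mod 23 = 20 * (22 - 1) - 4 = 2

P + Q = (1, 2)


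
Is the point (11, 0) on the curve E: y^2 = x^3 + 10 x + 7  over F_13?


Check whether y^2 = x^3 + 10 x + 7 (mod 13) for (x, y) = (11, 0).
LHS: y^2 = 0^2 mod 13 = 0
RHS: x^3 + 10 x + 7 = 11^3 + 10*11 + 7 mod 13 = 5
LHS != RHS

No, not on the curve


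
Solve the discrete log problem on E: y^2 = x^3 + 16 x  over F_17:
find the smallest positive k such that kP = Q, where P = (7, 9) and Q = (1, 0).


Enumerate multiples of P until we hit Q = (1, 0):
  1P = (7, 9)
  2P = (1, 0)
Match found at i = 2.

k = 2


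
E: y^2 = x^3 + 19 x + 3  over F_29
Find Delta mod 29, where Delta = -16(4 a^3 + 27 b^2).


4 a^3 + 27 b^2 = 4*19^3 + 27*3^2 = 27436 + 243 = 27679
Delta = -16 * (27679) = -442864
Delta mod 29 = 24

Delta = 24 (mod 29)


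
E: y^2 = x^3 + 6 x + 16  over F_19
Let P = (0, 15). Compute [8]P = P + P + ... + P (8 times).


k = 8 = 1000_2 (binary, LSB first: 0001)
Double-and-add from P = (0, 15):
  bit 0 = 0: acc unchanged = O
  bit 1 = 0: acc unchanged = O
  bit 2 = 0: acc unchanged = O
  bit 3 = 1: acc = O + (11, 11) = (11, 11)

8P = (11, 11)


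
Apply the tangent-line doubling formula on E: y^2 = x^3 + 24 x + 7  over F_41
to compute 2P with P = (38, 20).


Doubling: s = (3 x1^2 + a) / (2 y1)
s = (3*38^2 + 24) / (2*20) mod 41 = 31
x3 = s^2 - 2 x1 mod 41 = 31^2 - 2*38 = 24
y3 = s (x1 - x3) - y1 mod 41 = 31 * (38 - 24) - 20 = 4

2P = (24, 4)


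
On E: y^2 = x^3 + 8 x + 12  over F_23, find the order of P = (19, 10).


Compute successive multiples of P until we hit O:
  1P = (19, 10)
  2P = (14, 4)
  3P = (8, 17)
  4P = (8, 6)
  5P = (14, 19)
  6P = (19, 13)
  7P = O

ord(P) = 7


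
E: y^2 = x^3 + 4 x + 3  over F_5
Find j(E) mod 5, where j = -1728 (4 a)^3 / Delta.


Delta = -16(4 a^3 + 27 b^2) mod 5 = 1
-1728 * (4 a)^3 = -1728 * (4*4)^3 mod 5 = 2
j = 2 * 1^(-1) mod 5 = 2

j = 2 (mod 5)


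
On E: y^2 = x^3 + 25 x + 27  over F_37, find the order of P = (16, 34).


Compute successive multiples of P until we hit O:
  1P = (16, 34)
  2P = (8, 31)
  3P = (1, 4)
  4P = (24, 24)
  5P = (24, 13)
  6P = (1, 33)
  7P = (8, 6)
  8P = (16, 3)
  ... (continuing to 9P)
  9P = O

ord(P) = 9


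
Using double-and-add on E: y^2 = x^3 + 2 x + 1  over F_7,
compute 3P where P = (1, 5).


k = 3 = 11_2 (binary, LSB first: 11)
Double-and-add from P = (1, 5):
  bit 0 = 1: acc = O + (1, 5) = (1, 5)
  bit 1 = 1: acc = (1, 5) + (0, 6) = (0, 1)

3P = (0, 1)


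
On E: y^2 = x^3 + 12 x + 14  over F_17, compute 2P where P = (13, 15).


Doubling: s = (3 x1^2 + a) / (2 y1)
s = (3*13^2 + 12) / (2*15) mod 17 = 2
x3 = s^2 - 2 x1 mod 17 = 2^2 - 2*13 = 12
y3 = s (x1 - x3) - y1 mod 17 = 2 * (13 - 12) - 15 = 4

2P = (12, 4)
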